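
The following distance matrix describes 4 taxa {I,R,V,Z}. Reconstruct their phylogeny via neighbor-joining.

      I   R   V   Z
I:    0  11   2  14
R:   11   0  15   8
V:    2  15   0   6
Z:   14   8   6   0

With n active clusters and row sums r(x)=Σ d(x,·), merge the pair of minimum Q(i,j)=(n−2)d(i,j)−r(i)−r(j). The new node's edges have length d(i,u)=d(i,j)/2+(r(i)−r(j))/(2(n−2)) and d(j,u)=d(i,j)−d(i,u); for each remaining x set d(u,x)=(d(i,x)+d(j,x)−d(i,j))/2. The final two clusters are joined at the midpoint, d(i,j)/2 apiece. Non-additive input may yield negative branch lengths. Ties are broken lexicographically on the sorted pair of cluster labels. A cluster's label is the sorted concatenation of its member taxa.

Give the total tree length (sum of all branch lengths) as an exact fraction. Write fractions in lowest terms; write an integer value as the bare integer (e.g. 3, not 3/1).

33/2

step 1: merge (I,V) at d=2, Q=-46; branch lengths I→2, V→0; new cluster IV
  updated: d(IV,R)=12, d(IV,Z)=9
step 2: merge (IV,R) at d=12, Q=-29; branch lengths IV→13/2, R→11/2; new cluster IRV
  updated: d(IRV,Z)=5/2
step 3: merge (IRV,Z) at d=5/2; branch lengths IRV→5/4, Z→5/4; new cluster IRVZ
final tree: (((I:2,V:0):13/2,R:11/2):5/4,Z:5/4)
total length: 33/2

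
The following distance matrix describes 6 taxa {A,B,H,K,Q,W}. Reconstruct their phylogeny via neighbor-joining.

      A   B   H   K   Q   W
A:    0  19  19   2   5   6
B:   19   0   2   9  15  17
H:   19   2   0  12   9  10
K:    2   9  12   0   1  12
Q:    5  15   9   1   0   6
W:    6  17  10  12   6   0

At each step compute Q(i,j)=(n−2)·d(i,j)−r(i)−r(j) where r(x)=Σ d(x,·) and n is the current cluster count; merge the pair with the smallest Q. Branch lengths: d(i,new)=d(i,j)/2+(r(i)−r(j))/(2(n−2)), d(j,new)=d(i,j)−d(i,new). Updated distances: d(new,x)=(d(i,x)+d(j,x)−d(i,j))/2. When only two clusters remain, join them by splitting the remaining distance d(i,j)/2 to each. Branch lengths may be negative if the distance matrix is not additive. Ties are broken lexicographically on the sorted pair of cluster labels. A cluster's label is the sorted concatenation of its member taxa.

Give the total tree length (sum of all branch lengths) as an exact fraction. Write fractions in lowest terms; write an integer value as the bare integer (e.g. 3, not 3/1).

step 1: merge (B,H) at d=2, Q=-106; branch lengths B→9/4, H→-1/4; new cluster BH
  updated: d(A,BH)=18, d(BH,K)=19/2, d(BH,Q)=11, d(BH,W)=25/2
step 2: merge (BH,W) at d=25/2, Q=-50; branch lengths BH→26/3, W→23/6; new cluster BHW
  updated: d(A,BHW)=23/4, d(BHW,K)=9/2, d(BHW,Q)=9/4
step 3: merge (A,K) at d=2, Q=-65/4; branch lengths A→37/16, K→-5/16; new cluster AK
  updated: d(AK,BHW)=33/8, d(AK,Q)=2
step 4: merge (AK,BHW) at d=33/8, Q=-67/8; branch lengths AK→31/16, BHW→35/16; new cluster ABHKW
  updated: d(ABHKW,Q)=1/16
step 5: merge (ABHKW,Q) at d=1/16; branch lengths ABHKW→1/32, Q→1/32; new cluster ABHKQW
final tree: (((A:37/16,K:-5/16):31/16,((B:9/4,H:-1/4):26/3,W:23/6):35/16):1/32,Q:1/32)
total length: 331/16

331/16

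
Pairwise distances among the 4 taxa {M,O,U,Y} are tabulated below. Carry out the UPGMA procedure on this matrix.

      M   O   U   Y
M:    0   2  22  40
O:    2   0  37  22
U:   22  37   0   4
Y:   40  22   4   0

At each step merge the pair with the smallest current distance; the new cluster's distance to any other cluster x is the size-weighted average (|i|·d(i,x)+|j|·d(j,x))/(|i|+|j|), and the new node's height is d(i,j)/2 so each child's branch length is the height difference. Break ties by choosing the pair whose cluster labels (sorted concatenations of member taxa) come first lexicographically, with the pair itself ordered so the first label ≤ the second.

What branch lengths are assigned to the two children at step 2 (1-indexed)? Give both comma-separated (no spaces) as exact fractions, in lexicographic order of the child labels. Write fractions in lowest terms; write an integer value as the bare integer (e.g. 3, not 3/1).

step 1: merge (M,O) at d=2; branch lengths M→1, O→1; new cluster MO
  updated: d(MO,U)=59/2, d(MO,Y)=31
step 2: merge (U,Y) at d=4; branch lengths U→2, Y→2; new cluster UY
  updated: d(MO,UY)=121/4
step 3: merge (MO,UY) at d=121/4; branch lengths MO→113/8, UY→105/8; new cluster MOUY
final tree: ((M:1,O:1):113/8,(U:2,Y:2):105/8)
total length: 133/4

2,2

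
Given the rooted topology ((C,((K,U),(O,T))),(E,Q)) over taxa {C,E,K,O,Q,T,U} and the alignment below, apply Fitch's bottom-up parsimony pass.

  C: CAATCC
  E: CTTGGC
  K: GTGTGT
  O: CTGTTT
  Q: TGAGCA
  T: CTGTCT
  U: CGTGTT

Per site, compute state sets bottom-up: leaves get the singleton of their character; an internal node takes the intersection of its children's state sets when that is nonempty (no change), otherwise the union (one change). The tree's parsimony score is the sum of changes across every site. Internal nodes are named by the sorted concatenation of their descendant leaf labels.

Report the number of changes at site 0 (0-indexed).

site 0, node KU: K={G} ∪ U={C} → {C,G} (+1)
site 0, node OT: O={C} ∩ T={C} → {C} (+0)
site 0, node KOTU: KU={C,G} ∩ OT={C} → {C} (+0)
site 0, node CKOTU: C={C} ∩ KOTU={C} → {C} (+0)
site 0, node EQ: E={C} ∪ Q={T} → {C,T} (+1)
site 0, node CEKOQTU: CKOTU={C} ∩ EQ={C,T} → {C} (+0)
site 1, node KU: K={T} ∪ U={G} → {G,T} (+1)
site 1, node OT: O={T} ∩ T={T} → {T} (+0)
site 1, node KOTU: KU={G,T} ∩ OT={T} → {T} (+0)
site 1, node CKOTU: C={A} ∪ KOTU={T} → {A,T} (+1)
site 1, node EQ: E={T} ∪ Q={G} → {G,T} (+1)
site 1, node CEKOQTU: CKOTU={A,T} ∩ EQ={G,T} → {T} (+0)
site 2, node KU: K={G} ∪ U={T} → {G,T} (+1)
site 2, node OT: O={G} ∩ T={G} → {G} (+0)
site 2, node KOTU: KU={G,T} ∩ OT={G} → {G} (+0)
site 2, node CKOTU: C={A} ∪ KOTU={G} → {A,G} (+1)
site 2, node EQ: E={T} ∪ Q={A} → {A,T} (+1)
site 2, node CEKOQTU: CKOTU={A,G} ∩ EQ={A,T} → {A} (+0)
site 3, node KU: K={T} ∪ U={G} → {G,T} (+1)
site 3, node OT: O={T} ∩ T={T} → {T} (+0)
site 3, node KOTU: KU={G,T} ∩ OT={T} → {T} (+0)
site 3, node CKOTU: C={T} ∩ KOTU={T} → {T} (+0)
site 3, node EQ: E={G} ∩ Q={G} → {G} (+0)
site 3, node CEKOQTU: CKOTU={T} ∪ EQ={G} → {G,T} (+1)
site 4, node KU: K={G} ∪ U={T} → {G,T} (+1)
site 4, node OT: O={T} ∪ T={C} → {C,T} (+1)
site 4, node KOTU: KU={G,T} ∩ OT={C,T} → {T} (+0)
site 4, node CKOTU: C={C} ∪ KOTU={T} → {C,T} (+1)
site 4, node EQ: E={G} ∪ Q={C} → {C,G} (+1)
site 4, node CEKOQTU: CKOTU={C,T} ∩ EQ={C,G} → {C} (+0)
site 5, node KU: K={T} ∩ U={T} → {T} (+0)
site 5, node OT: O={T} ∩ T={T} → {T} (+0)
site 5, node KOTU: KU={T} ∩ OT={T} → {T} (+0)
site 5, node CKOTU: C={C} ∪ KOTU={T} → {C,T} (+1)
site 5, node EQ: E={C} ∪ Q={A} → {A,C} (+1)
site 5, node CEKOQTU: CKOTU={C,T} ∩ EQ={A,C} → {C} (+0)
per-site changes: [2, 3, 3, 2, 4, 2]; total = 16

2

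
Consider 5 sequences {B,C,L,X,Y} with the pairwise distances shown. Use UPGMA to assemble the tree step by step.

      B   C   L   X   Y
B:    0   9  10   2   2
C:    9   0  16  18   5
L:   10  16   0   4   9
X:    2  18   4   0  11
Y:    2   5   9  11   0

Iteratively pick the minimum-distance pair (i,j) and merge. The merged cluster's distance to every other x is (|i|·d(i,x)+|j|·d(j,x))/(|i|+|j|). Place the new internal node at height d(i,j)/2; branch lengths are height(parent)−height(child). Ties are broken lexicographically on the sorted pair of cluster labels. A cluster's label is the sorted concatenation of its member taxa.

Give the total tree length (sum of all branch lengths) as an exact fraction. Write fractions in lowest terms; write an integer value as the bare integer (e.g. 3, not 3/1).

107/6

step 1: merge (B,X) at d=2; branch lengths B→1, X→1; new cluster BX
  updated: d(BX,C)=27/2, d(BX,L)=7, d(BX,Y)=13/2
step 2: merge (C,Y) at d=5; branch lengths C→5/2, Y→5/2; new cluster CY
  updated: d(BX,CY)=10, d(CY,L)=25/2
step 3: merge (BX,L) at d=7; branch lengths BX→5/2, L→7/2; new cluster BLX
  updated: d(BLX,CY)=65/6
step 4: merge (BLX,CY) at d=65/6; branch lengths BLX→23/12, CY→35/12; new cluster BCLXY
final tree: (((B:1,X:1):5/2,L:7/2):23/12,(C:5/2,Y:5/2):35/12)
total length: 107/6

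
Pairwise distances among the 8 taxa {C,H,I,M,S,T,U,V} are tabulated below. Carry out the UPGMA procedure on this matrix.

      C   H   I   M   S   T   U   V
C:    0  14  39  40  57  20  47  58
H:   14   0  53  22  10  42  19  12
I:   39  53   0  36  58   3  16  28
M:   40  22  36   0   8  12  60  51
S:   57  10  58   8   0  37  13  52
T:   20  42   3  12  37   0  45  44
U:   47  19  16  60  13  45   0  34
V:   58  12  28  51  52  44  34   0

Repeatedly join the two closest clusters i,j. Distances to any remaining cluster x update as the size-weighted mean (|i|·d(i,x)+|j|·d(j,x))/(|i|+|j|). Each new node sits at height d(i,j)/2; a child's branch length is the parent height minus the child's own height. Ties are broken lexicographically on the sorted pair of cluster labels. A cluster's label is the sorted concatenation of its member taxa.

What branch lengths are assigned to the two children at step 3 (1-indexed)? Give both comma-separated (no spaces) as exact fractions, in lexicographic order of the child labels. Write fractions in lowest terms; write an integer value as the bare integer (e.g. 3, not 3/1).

step 1: merge (I,T) at d=3; branch lengths I→3/2, T→3/2; new cluster IT
  updated: d(C,IT)=59/2, d(H,IT)=95/2, d(IT,M)=24, d(IT,S)=95/2, d(IT,U)=61/2, d(IT,V)=36
step 2: merge (M,S) at d=8; branch lengths M→4, S→4; new cluster MS
  updated: d(C,MS)=97/2, d(H,MS)=16, d(IT,MS)=143/4, d(MS,U)=73/2, d(MS,V)=103/2
step 3: merge (H,V) at d=12; branch lengths H→6, V→6; new cluster HV
  updated: d(C,HV)=36, d(HV,IT)=167/4, d(HV,MS)=135/4, d(HV,U)=53/2
step 4: merge (HV,U) at d=53/2; branch lengths HV→29/4, U→53/4; new cluster HUV
  updated: d(C,HUV)=119/3, d(HUV,IT)=38, d(HUV,MS)=104/3
step 5: merge (C,IT) at d=59/2; branch lengths C→59/4, IT→53/4; new cluster CIT
  updated: d(CIT,HUV)=347/9, d(CIT,MS)=40
step 6: merge (HUV,MS) at d=104/3; branch lengths HUV→49/12, MS→40/3; new cluster HMSUV
  updated: d(CIT,HMSUV)=587/15
step 7: merge (CIT,HMSUV) at d=587/15; branch lengths CIT→289/60, HMSUV→67/30; new cluster CHIMSTUV
final tree: ((C:59/4,(I:3/2,T:3/2):53/4):289/60,(((H:6,V:6):29/4,U:53/4):49/12,(M:4,S:4):40/3):67/30)
total length: 2879/30

6,6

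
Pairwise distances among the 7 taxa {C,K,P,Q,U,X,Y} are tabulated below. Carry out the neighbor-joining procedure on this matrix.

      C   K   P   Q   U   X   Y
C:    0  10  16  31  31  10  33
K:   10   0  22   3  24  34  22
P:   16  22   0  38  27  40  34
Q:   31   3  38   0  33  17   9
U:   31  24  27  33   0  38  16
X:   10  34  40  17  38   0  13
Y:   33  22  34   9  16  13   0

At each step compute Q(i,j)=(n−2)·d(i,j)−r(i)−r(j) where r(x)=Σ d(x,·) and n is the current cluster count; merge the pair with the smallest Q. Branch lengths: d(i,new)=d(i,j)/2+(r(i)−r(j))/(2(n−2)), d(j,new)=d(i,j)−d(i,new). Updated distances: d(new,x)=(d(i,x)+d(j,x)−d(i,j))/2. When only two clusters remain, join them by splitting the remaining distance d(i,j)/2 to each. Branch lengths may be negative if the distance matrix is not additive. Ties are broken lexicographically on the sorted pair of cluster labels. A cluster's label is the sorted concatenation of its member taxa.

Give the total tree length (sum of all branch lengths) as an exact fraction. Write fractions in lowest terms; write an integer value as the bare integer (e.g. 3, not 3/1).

iteration 1: select C,X (d=10, Q=-233); attach at lengths (29/10, 71/10); label the merged cluster CX
  updated: d(CX,K)=17, d(CX,P)=23, d(CX,Q)=19, d(CX,U)=59/2, d(CX,Y)=18
iteration 2: select K,Q (d=3, Q=-178); attach at lengths (-1/4, 13/4); label the merged cluster KQ
  updated: d(CX,KQ)=33/2, d(KQ,P)=57/2, d(KQ,U)=27, d(KQ,Y)=14
iteration 3: select U,Y (d=16, Q=-267/2); attach at lengths (131/12, 61/12); label the merged cluster UY
  updated: d(CX,UY)=63/4, d(KQ,UY)=25/2, d(P,UY)=45/2
iteration 4: select CX,P (d=23, Q=-333/4); attach at lengths (109/16, 259/16); label the merged cluster CPX
  updated: d(CPX,KQ)=11, d(CPX,UY)=61/8
iteration 5: select CPX,KQ (d=11, Q=-249/8); attach at lengths (49/16, 127/16); label the merged cluster CKPQX
  updated: d(CKPQX,UY)=73/16
iteration 6: select CKPQX,UY (d=73/16); attach at lengths (73/32, 73/32); label the merged cluster CKPQUXY
final tree: ((((C:29/10,X:71/10):109/16,P:259/16):49/16,(K:-1/4,Q:13/4):127/16):73/32,(U:131/12,Y:61/12):73/32)
total length: 1081/16

1081/16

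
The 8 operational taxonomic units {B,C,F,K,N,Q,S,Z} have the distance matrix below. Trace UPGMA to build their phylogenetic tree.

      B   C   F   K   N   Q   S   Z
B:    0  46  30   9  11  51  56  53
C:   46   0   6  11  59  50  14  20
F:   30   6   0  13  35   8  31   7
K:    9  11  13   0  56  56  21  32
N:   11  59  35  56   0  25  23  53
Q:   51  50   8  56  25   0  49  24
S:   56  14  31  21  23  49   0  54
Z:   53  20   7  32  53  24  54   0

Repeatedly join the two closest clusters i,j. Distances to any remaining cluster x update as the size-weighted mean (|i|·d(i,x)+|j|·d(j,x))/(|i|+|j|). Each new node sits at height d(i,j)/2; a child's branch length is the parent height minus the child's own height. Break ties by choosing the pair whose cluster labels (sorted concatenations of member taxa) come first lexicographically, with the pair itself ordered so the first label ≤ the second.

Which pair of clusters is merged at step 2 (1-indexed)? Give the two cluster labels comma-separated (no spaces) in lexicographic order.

B,K

step 1: merge (C,F) at d=6; branch lengths C→3, F→3; new cluster CF
  updated: d(B,CF)=38, d(CF,K)=12, d(CF,N)=47, d(CF,Q)=29, d(CF,S)=45/2, d(CF,Z)=27/2
step 2: merge (B,K) at d=9; branch lengths B→9/2, K→9/2; new cluster BK
  updated: d(BK,CF)=25, d(BK,N)=67/2, d(BK,Q)=107/2, d(BK,S)=77/2, d(BK,Z)=85/2
step 3: merge (CF,Z) at d=27/2; branch lengths CF→15/4, Z→27/4; new cluster CFZ
  updated: d(BK,CFZ)=185/6, d(CFZ,N)=49, d(CFZ,Q)=82/3, d(CFZ,S)=33
step 4: merge (N,S) at d=23; branch lengths N→23/2, S→23/2; new cluster NS
  updated: d(BK,NS)=36, d(CFZ,NS)=41, d(NS,Q)=37
step 5: merge (CFZ,Q) at d=82/3; branch lengths CFZ→83/12, Q→41/3; new cluster CFQZ
  updated: d(BK,CFQZ)=73/2, d(CFQZ,NS)=40
step 6: merge (BK,NS) at d=36; branch lengths BK→27/2, NS→13/2; new cluster BKNS
  updated: d(BKNS,CFQZ)=153/4
step 7: merge (BKNS,CFQZ) at d=153/4; branch lengths BKNS→9/8, CFQZ→131/24; new cluster BCFKNQSZ
final tree: (((B:9/2,K:9/2):27/2,(N:23/2,S:23/2):13/2):9/8,(((C:3,F:3):15/4,Z:27/4):83/12,Q:41/3):131/24)
total length: 287/3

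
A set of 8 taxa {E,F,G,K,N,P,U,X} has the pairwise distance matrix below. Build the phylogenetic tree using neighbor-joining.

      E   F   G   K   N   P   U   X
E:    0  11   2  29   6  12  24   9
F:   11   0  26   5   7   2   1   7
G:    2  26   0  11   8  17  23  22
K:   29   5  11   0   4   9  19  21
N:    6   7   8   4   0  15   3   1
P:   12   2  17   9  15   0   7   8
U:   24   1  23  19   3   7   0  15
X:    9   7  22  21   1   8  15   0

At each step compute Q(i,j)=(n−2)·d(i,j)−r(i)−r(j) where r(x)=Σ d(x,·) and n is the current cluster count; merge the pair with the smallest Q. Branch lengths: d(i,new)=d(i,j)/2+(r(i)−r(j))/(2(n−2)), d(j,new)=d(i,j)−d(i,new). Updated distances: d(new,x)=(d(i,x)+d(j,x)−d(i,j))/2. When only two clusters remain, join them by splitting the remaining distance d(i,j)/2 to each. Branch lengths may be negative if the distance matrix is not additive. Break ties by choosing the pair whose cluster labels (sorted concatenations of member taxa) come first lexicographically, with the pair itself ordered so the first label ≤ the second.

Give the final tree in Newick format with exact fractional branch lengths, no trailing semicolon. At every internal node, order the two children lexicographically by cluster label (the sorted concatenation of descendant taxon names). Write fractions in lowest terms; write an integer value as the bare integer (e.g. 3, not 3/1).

((((E:-1/3,G:7/3):17/2,(((F:-23/10,U:33/10):33/16,P:31/16):41/24,K:157/24):33/8):5/4,N:-59/16):75/32,X:75/32)

iteration 1: select E,G (d=2, Q=-190); attach at lengths (-1/3, 7/3); label the merged cluster EG
  updated: d(EG,F)=35/2, d(EG,K)=19, d(EG,N)=6, d(EG,P)=27/2, d(EG,U)=45/2, d(EG,X)=29/2
iteration 2: select F,U (d=1, Q=-102); attach at lengths (-23/10, 33/10); label the merged cluster FU
  updated: d(EG,FU)=39/2, d(FU,K)=23/2, d(FU,N)=9/2, d(FU,P)=4, d(FU,X)=21/2
iteration 3: select FU,P (d=4, Q=-167/2); attach at lengths (33/16, 31/16); label the merged cluster FPU
  updated: d(EG,FPU)=29/2, d(FPU,K)=33/4, d(FPU,N)=31/4, d(FPU,X)=29/4
iteration 4: select FPU,K (d=33/4, Q=-261/4); attach at lengths (41/24, 157/24); label the merged cluster FKPU
  updated: d(EG,FKPU)=101/8, d(FKPU,N)=7/4, d(FKPU,X)=10
iteration 5: select EG,FKPU (d=101/8, Q=-129/4); attach at lengths (17/2, 33/8); label the merged cluster EFGKPU
  updated: d(EFGKPU,N)=-39/16, d(EFGKPU,X)=95/16
iteration 6: select EFGKPU,N (d=-39/16, Q=-9/2); attach at lengths (5/4, -59/16); label the merged cluster EFGKNPU
  updated: d(EFGKNPU,X)=75/16
iteration 7: select EFGKNPU,X (d=75/16); attach at lengths (75/32, 75/32); label the merged cluster EFGKNPUX
final tree: ((((E:-1/3,G:7/3):17/2,(((F:-23/10,U:33/10):33/16,P:31/16):41/24,K:157/24):33/8):5/4,N:-59/16):75/32,X:75/32)
total length: 241/8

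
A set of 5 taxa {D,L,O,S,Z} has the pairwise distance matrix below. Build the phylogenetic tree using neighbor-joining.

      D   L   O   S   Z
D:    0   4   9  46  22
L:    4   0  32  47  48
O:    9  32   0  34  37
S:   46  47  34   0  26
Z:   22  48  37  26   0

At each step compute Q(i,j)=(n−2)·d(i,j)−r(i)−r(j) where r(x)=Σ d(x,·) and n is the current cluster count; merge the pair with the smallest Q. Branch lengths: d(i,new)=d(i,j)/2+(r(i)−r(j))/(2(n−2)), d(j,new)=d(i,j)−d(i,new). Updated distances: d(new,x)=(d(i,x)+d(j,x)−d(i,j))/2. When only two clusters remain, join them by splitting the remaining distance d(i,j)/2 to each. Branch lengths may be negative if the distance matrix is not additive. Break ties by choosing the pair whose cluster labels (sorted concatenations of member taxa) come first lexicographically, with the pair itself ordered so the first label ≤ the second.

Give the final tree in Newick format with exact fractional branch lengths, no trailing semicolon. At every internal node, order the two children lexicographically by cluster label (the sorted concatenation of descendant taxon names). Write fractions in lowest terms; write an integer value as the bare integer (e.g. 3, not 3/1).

(((D:-57/8,L:89/8):87/8,O:61/8):119/16,(S:49/3,Z:29/3):119/16)

step 1: merge (S,Z) at d=26, Q=-208; branch lengths S→49/3, Z→29/3; new cluster SZ
  updated: d(D,SZ)=21, d(L,SZ)=69/2, d(O,SZ)=45/2
step 2: merge (D,L) at d=4, Q=-193/2; branch lengths D→-57/8, L→89/8; new cluster DL
  updated: d(DL,O)=37/2, d(DL,SZ)=103/4
step 3: merge (DL,O) at d=37/2, Q=-267/4; branch lengths DL→87/8, O→61/8; new cluster DLO
  updated: d(DLO,SZ)=119/8
step 4: merge (DLO,SZ) at d=119/8; branch lengths DLO→119/16, SZ→119/16; new cluster DLOSZ
final tree: (((D:-57/8,L:89/8):87/8,O:61/8):119/16,(S:49/3,Z:29/3):119/16)
total length: 507/8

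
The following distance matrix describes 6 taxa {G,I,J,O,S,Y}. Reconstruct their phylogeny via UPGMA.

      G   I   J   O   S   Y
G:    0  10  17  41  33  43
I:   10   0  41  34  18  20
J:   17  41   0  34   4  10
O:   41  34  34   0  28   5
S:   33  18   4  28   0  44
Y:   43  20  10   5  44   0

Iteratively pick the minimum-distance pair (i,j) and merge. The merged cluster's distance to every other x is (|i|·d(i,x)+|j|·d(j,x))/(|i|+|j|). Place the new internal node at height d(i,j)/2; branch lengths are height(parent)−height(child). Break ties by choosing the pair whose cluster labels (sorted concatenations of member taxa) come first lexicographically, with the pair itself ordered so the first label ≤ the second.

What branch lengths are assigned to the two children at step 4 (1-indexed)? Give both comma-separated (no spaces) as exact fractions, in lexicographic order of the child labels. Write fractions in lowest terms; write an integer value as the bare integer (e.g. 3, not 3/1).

step 1: merge (J,S) at d=4; branch lengths J→2, S→2; new cluster JS
  updated: d(G,JS)=25, d(I,JS)=59/2, d(JS,O)=31, d(JS,Y)=27
step 2: merge (O,Y) at d=5; branch lengths O→5/2, Y→5/2; new cluster OY
  updated: d(G,OY)=42, d(I,OY)=27, d(JS,OY)=29
step 3: merge (G,I) at d=10; branch lengths G→5, I→5; new cluster GI
  updated: d(GI,JS)=109/4, d(GI,OY)=69/2
step 4: merge (GI,JS) at d=109/4; branch lengths GI→69/8, JS→93/8; new cluster GIJS
  updated: d(GIJS,OY)=127/4
step 5: merge (GIJS,OY) at d=127/4; branch lengths GIJS→9/4, OY→107/8; new cluster GIJOSY
final tree: (((G:5,I:5):69/8,(J:2,S:2):93/8):9/4,(O:5/2,Y:5/2):107/8)
total length: 439/8

69/8,93/8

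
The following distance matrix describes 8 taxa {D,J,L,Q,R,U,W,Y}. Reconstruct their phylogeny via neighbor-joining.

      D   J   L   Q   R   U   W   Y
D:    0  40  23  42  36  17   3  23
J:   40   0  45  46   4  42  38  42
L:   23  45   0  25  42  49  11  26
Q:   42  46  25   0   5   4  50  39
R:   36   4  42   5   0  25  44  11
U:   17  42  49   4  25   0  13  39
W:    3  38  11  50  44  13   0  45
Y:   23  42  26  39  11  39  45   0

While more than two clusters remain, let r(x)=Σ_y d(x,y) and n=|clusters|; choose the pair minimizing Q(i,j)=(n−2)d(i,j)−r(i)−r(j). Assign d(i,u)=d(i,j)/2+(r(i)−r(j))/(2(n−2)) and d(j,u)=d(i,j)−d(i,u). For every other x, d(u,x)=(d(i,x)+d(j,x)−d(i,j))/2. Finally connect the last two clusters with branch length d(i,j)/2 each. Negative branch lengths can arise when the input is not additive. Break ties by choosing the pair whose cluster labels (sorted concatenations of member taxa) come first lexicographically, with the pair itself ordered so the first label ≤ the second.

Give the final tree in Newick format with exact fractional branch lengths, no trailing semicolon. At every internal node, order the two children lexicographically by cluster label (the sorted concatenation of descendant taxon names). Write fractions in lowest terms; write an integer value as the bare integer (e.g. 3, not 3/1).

(((((D:-3/8,W:27/8):79/12,L:107/12):143/16,Y:201/16):87/16,(J:19/2,R:-11/2):185/16):223/32,(Q:5,U:-1):223/32)

step 1: merge (J,R) at d=4, Q=-400; branch lengths J→19/2, R→-11/2; new cluster JR
  updated: d(D,JR)=36, d(JR,L)=83/2, d(JR,Q)=47/2, d(JR,U)=63/2, d(JR,W)=39, d(JR,Y)=49/2
step 2: merge (Q,U) at d=4, Q=-317; branch lengths Q→5, U→-1; new cluster QU
  updated: d(D,QU)=55/2, d(JR,QU)=51/2, d(L,QU)=35, d(QU,W)=59/2, d(QU,Y)=37
step 3: merge (D,W) at d=3, Q=-228; branch lengths D→-3/8, W→27/8; new cluster DW
  updated: d(DW,JR)=36, d(DW,L)=31/2, d(DW,QU)=27, d(DW,Y)=65/2
step 4: merge (DW,L) at d=31/2, Q=-365/2; branch lengths DW→79/12, L→107/12; new cluster DLW
  updated: d(DLW,JR)=31, d(DLW,QU)=93/4, d(DLW,Y)=43/2
step 5: merge (DLW,Y) at d=43/2, Q=-463/4; branch lengths DLW→143/16, Y→201/16; new cluster DLWY
  updated: d(DLWY,JR)=17, d(DLWY,QU)=155/8
step 6: merge (DLWY,JR) at d=17, Q=-495/8; branch lengths DLWY→87/16, JR→185/16; new cluster DJLRWY
  updated: d(DJLRWY,QU)=223/16
step 7: merge (DJLRWY,QU) at d=223/16; branch lengths DJLRWY→223/32, QU→223/32; new cluster DJLQRUWY
final tree: (((((D:-3/8,W:27/8):79/12,L:107/12):143/16,Y:201/16):87/16,(J:19/2,R:-11/2):185/16):223/32,(Q:5,U:-1):223/32)
total length: 1263/16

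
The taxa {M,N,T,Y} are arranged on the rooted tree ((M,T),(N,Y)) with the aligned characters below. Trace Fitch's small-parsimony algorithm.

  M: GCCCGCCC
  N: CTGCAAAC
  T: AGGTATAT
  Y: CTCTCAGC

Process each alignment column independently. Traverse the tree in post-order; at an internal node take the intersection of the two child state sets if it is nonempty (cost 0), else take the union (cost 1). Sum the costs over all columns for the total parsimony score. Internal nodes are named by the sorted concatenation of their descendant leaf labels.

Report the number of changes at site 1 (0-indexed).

2

site 0, node MT: M={G} ∪ T={A} → {A,G} (+1)
site 0, node NY: N={C} ∩ Y={C} → {C} (+0)
site 0, node MNTY: MT={A,G} ∪ NY={C} → {A,C,G} (+1)
site 1, node MT: M={C} ∪ T={G} → {C,G} (+1)
site 1, node NY: N={T} ∩ Y={T} → {T} (+0)
site 1, node MNTY: MT={C,G} ∪ NY={T} → {C,G,T} (+1)
site 2, node MT: M={C} ∪ T={G} → {C,G} (+1)
site 2, node NY: N={G} ∪ Y={C} → {C,G} (+1)
site 2, node MNTY: MT={C,G} ∩ NY={C,G} → {C,G} (+0)
site 3, node MT: M={C} ∪ T={T} → {C,T} (+1)
site 3, node NY: N={C} ∪ Y={T} → {C,T} (+1)
site 3, node MNTY: MT={C,T} ∩ NY={C,T} → {C,T} (+0)
site 4, node MT: M={G} ∪ T={A} → {A,G} (+1)
site 4, node NY: N={A} ∪ Y={C} → {A,C} (+1)
site 4, node MNTY: MT={A,G} ∩ NY={A,C} → {A} (+0)
site 5, node MT: M={C} ∪ T={T} → {C,T} (+1)
site 5, node NY: N={A} ∩ Y={A} → {A} (+0)
site 5, node MNTY: MT={C,T} ∪ NY={A} → {A,C,T} (+1)
site 6, node MT: M={C} ∪ T={A} → {A,C} (+1)
site 6, node NY: N={A} ∪ Y={G} → {A,G} (+1)
site 6, node MNTY: MT={A,C} ∩ NY={A,G} → {A} (+0)
site 7, node MT: M={C} ∪ T={T} → {C,T} (+1)
site 7, node NY: N={C} ∩ Y={C} → {C} (+0)
site 7, node MNTY: MT={C,T} ∩ NY={C} → {C} (+0)
per-site changes: [2, 2, 2, 2, 2, 2, 2, 1]; total = 15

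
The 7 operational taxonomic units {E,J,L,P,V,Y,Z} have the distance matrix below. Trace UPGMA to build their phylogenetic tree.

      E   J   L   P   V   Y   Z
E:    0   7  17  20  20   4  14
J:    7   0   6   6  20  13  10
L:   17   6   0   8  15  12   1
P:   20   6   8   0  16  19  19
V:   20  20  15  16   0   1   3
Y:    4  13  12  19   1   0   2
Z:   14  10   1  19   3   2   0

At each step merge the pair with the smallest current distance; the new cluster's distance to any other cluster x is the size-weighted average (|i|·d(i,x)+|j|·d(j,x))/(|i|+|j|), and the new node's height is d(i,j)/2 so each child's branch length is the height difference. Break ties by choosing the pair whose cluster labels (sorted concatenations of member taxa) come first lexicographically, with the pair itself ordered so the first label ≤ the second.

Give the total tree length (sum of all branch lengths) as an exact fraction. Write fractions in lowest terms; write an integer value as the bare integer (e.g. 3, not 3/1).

343/12

iteration 1: select L,Z (d=1); attach at lengths (1/2, 1/2); label the merged cluster LZ
  updated: d(E,LZ)=31/2, d(J,LZ)=8, d(LZ,P)=27/2, d(LZ,V)=9, d(LZ,Y)=7
iteration 2: select V,Y (d=1); attach at lengths (1/2, 1/2); label the merged cluster VY
  updated: d(E,VY)=12, d(J,VY)=33/2, d(LZ,VY)=8, d(P,VY)=35/2
iteration 3: select J,P (d=6); attach at lengths (3, 3); label the merged cluster JP
  updated: d(E,JP)=27/2, d(JP,LZ)=43/4, d(JP,VY)=17
iteration 4: select LZ,VY (d=8); attach at lengths (7/2, 7/2); label the merged cluster LVYZ
  updated: d(E,LVYZ)=55/4, d(JP,LVYZ)=111/8
iteration 5: select E,JP (d=27/2); attach at lengths (27/4, 15/4); label the merged cluster EJP
  updated: d(EJP,LVYZ)=83/6
iteration 6: select EJP,LVYZ (d=83/6); attach at lengths (1/6, 35/12); label the merged cluster EJLPVYZ
final tree: ((E:27/4,(J:3,P:3):15/4):1/6,((L:1/2,Z:1/2):7/2,(V:1/2,Y:1/2):7/2):35/12)
total length: 343/12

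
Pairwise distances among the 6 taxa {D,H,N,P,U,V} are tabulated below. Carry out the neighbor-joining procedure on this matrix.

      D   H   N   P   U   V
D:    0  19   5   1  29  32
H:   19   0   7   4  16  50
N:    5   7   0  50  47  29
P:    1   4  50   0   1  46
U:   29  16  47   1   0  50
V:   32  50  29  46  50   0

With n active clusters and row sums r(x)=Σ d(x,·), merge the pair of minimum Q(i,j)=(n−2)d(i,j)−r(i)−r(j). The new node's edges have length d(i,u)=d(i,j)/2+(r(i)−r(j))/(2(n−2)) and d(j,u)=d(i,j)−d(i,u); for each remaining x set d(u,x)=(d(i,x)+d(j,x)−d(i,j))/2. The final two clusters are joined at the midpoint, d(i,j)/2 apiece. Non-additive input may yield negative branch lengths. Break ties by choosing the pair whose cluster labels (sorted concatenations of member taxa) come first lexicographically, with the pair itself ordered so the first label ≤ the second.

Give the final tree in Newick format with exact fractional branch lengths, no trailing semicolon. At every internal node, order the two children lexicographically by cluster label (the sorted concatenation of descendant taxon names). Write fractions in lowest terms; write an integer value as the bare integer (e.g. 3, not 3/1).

(((D:-23/16,(H:-11/12,(P:-37/8,U:45/8):125/12):215/16):87/16,N:39/16):425/32,V:425/32)

1. join P+U (d=1, Q=-241) ⇒ PU; edges |P|=-37/8, |U|=45/8
  updated: d(D,PU)=29/2, d(H,PU)=19/2, d(N,PU)=48, d(PU,V)=95/2
2. join H+PU (d=19/2, Q=-353/2) ⇒ HPU; edges |H|=-11/12, |PU|=125/12
  updated: d(D,HPU)=12, d(HPU,N)=91/4, d(HPU,V)=44
3. join D+HPU (d=12, Q=-415/4) ⇒ DHPU; edges |D|=-23/16, |HPU|=215/16
  updated: d(DHPU,N)=63/8, d(DHPU,V)=32
4. join DHPU+N (d=63/8, Q=-551/8) ⇒ DHNPU; edges |DHPU|=87/16, |N|=39/16
  updated: d(DHNPU,V)=425/16
5. join DHNPU+V (d=425/16) ⇒ DHNPUV; edges |DHNPU|=425/32, |V|=425/32
final tree: (((D:-23/16,(H:-11/12,(P:-37/8,U:45/8):125/12):215/16):87/16,N:39/16):425/32,V:425/32)
total length: 911/16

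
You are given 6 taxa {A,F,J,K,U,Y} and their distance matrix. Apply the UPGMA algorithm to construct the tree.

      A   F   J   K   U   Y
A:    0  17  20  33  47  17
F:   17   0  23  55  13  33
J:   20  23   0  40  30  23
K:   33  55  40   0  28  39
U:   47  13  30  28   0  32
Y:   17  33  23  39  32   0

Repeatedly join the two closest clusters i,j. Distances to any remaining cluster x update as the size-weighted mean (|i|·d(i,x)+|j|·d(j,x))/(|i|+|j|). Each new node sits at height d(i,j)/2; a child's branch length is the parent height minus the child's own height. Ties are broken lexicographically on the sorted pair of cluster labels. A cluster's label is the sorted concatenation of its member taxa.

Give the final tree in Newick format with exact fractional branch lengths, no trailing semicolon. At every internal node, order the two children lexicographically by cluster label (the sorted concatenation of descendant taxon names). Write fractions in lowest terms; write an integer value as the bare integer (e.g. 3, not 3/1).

1. join F+U (d=13) ⇒ FU; edges |F|=13/2, |U|=13/2
  updated: d(A,FU)=32, d(FU,J)=53/2, d(FU,K)=83/2, d(FU,Y)=65/2
2. join A+Y (d=17) ⇒ AY; edges |A|=17/2, |Y|=17/2
  updated: d(AY,FU)=129/4, d(AY,J)=43/2, d(AY,K)=36
3. join AY+J (d=43/2) ⇒ AJY; edges |AY|=9/4, |J|=43/4
  updated: d(AJY,FU)=91/3, d(AJY,K)=112/3
4. join AJY+FU (d=91/3) ⇒ AFJUY; edges |AJY|=53/12, |FU|=26/3
  updated: d(AFJUY,K)=39
5. join AFJUY+K (d=39) ⇒ AFJKUY; edges |AFJUY|=13/3, |K|=39/2
final tree: ((((A:17/2,Y:17/2):9/4,J:43/4):53/12,(F:13/2,U:13/2):26/3):13/3,K:39/2)
total length: 959/12

((((A:17/2,Y:17/2):9/4,J:43/4):53/12,(F:13/2,U:13/2):26/3):13/3,K:39/2)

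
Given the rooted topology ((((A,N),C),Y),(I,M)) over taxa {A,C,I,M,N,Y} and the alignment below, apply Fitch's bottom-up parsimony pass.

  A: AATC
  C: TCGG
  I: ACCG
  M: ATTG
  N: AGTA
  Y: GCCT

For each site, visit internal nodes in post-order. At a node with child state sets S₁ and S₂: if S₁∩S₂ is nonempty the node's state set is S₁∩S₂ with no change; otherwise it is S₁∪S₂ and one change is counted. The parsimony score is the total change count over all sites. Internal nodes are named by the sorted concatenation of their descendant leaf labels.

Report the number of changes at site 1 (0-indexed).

3

site 0, node AN: A={A} ∩ N={A} → {A} (+0)
site 0, node ACN: AN={A} ∪ C={T} → {A,T} (+1)
site 0, node ACNY: ACN={A,T} ∪ Y={G} → {A,G,T} (+1)
site 0, node IM: I={A} ∩ M={A} → {A} (+0)
site 0, node ACIMNY: ACNY={A,G,T} ∩ IM={A} → {A} (+0)
site 1, node AN: A={A} ∪ N={G} → {A,G} (+1)
site 1, node ACN: AN={A,G} ∪ C={C} → {A,C,G} (+1)
site 1, node ACNY: ACN={A,C,G} ∩ Y={C} → {C} (+0)
site 1, node IM: I={C} ∪ M={T} → {C,T} (+1)
site 1, node ACIMNY: ACNY={C} ∩ IM={C,T} → {C} (+0)
site 2, node AN: A={T} ∩ N={T} → {T} (+0)
site 2, node ACN: AN={T} ∪ C={G} → {G,T} (+1)
site 2, node ACNY: ACN={G,T} ∪ Y={C} → {C,G,T} (+1)
site 2, node IM: I={C} ∪ M={T} → {C,T} (+1)
site 2, node ACIMNY: ACNY={C,G,T} ∩ IM={C,T} → {C,T} (+0)
site 3, node AN: A={C} ∪ N={A} → {A,C} (+1)
site 3, node ACN: AN={A,C} ∪ C={G} → {A,C,G} (+1)
site 3, node ACNY: ACN={A,C,G} ∪ Y={T} → {A,C,G,T} (+1)
site 3, node IM: I={G} ∩ M={G} → {G} (+0)
site 3, node ACIMNY: ACNY={A,C,G,T} ∩ IM={G} → {G} (+0)
per-site changes: [2, 3, 3, 3]; total = 11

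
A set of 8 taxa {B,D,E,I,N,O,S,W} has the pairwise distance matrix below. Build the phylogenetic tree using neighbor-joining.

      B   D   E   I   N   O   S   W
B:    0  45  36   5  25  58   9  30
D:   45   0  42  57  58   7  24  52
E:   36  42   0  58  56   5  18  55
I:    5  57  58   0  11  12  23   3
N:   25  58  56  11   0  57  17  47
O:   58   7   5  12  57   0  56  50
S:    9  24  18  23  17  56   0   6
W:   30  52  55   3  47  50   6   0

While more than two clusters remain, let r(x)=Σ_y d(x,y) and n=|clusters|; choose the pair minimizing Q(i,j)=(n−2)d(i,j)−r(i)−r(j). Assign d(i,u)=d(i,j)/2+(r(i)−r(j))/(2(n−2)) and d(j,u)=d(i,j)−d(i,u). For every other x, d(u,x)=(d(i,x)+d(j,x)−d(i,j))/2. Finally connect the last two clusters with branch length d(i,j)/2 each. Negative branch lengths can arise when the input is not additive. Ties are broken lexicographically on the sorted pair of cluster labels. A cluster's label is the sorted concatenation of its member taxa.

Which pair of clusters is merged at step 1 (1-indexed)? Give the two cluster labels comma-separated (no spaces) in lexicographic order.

D,O

step 1: merge (D,O) at d=7, Q=-488; branch lengths D→41/6, O→1/6; new cluster DO
  updated: d(B,DO)=48, d(DO,E)=20, d(DO,I)=31, d(DO,N)=54, d(DO,S)=73/2, d(DO,W)=95/2
step 2: merge (DO,E) at d=20, Q=-380; branch lengths DO→47/5, E→53/5; new cluster DEO
  updated: d(B,DEO)=32, d(DEO,I)=69/2, d(DEO,N)=45, d(DEO,S)=69/4, d(DEO,W)=165/4
step 3: merge (I,W) at d=3, Q=-767/4; branch lengths I→-155/32, W→251/32; new cluster IW
  updated: d(B,IW)=16, d(DEO,IW)=291/8, d(IW,N)=55/2, d(IW,S)=13
step 4: merge (DEO,S) at d=69/4, Q=-1081/8; branch lengths DEO→1009/48, S→-181/48; new cluster DEOS
  updated: d(B,DEOS)=95/8, d(DEOS,IW)=257/16, d(DEOS,N)=179/8
step 5: merge (B,IW) at d=16, Q=-1287/16; branch lengths B→405/64, IW→619/64; new cluster BIW
  updated: d(BIW,DEOS)=191/32, d(BIW,N)=73/4
step 6: merge (BIW,DEOS) at d=191/32, Q=-1491/32; branch lengths BIW→59/64, DEOS→323/64; new cluster BDEIOSW
  updated: d(BDEIOSW,N)=1109/64
step 7: merge (BDEIOSW,N) at d=1109/64; branch lengths BDEIOSW→1109/128, N→1109/128; new cluster BDEINOSW
final tree: (((B:405/64,(I:-155/32,W:251/32):619/64):59/64,(((D:41/6,O:1/6):47/5,E:53/5):1009/48,S:-181/48):323/64):1109/128,N:1109/128)
total length: 5539/64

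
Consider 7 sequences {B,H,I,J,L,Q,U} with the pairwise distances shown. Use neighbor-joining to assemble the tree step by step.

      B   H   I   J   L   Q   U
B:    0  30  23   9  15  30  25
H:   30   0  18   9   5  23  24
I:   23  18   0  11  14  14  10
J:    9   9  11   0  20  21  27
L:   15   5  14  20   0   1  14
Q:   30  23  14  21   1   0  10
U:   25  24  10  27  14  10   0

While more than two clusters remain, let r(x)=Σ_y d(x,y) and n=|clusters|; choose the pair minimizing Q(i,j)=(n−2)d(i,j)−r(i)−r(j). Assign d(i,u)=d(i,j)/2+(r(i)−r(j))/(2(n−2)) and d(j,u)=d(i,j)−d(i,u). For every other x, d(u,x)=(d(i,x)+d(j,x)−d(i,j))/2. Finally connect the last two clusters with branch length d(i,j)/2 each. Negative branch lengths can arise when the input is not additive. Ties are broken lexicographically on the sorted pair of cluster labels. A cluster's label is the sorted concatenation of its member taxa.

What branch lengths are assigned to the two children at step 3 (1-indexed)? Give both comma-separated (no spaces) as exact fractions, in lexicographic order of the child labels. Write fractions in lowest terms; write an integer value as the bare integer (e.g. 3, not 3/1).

25/3,19/6

step 1: merge (B,J) at d=9, Q=-184; branch lengths B→8, J→1; new cluster BJ
  updated: d(BJ,H)=15, d(BJ,I)=25/2, d(BJ,L)=13, d(BJ,Q)=21, d(BJ,U)=43/2
step 2: merge (H,L) at d=5, Q=-112; branch lengths H→29/4, L→-9/4; new cluster HL
  updated: d(BJ,HL)=23/2, d(HL,I)=27/2, d(HL,Q)=19/2, d(HL,U)=33/2
step 3: merge (BJ,HL) at d=23/2, Q=-83; branch lengths BJ→25/3, HL→19/6; new cluster BHJL
  updated: d(BHJL,I)=29/4, d(BHJL,Q)=19/2, d(BHJL,U)=53/4
step 4: merge (BHJL,I) at d=29/4, Q=-187/4; branch lengths BHJL→53/16, I→63/16; new cluster BHIJL
  updated: d(BHIJL,Q)=65/8, d(BHIJL,U)=8
step 5: merge (BHIJL,Q) at d=65/8, Q=-209/8; branch lengths BHIJL→49/16, Q→81/16; new cluster BHIJLQ
  updated: d(BHIJLQ,U)=79/16
step 6: merge (BHIJLQ,U) at d=79/16; branch lengths BHIJLQ→79/32, U→79/32; new cluster BHIJLQU
final tree: (((((B:8,J:1):25/3,(H:29/4,L:-9/4):19/6):53/16,I:63/16):49/16,Q:81/16):79/32,U:79/32)
total length: 733/16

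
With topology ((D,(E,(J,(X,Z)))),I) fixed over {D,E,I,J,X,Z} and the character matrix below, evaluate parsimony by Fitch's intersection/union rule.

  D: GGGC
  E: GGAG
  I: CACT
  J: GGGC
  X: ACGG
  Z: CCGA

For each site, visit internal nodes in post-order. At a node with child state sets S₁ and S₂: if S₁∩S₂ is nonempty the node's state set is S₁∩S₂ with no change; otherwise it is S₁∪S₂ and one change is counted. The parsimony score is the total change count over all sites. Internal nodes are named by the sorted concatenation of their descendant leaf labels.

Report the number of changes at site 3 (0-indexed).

4

[col 0] XZ: children X:{A}, Z:{C} ∪→ {A,C}; cost 1
[col 0] JXZ: children J:{G}, XZ:{A,C} ∪→ {A,C,G}; cost 1
[col 0] EJXZ: children E:{G}, JXZ:{A,C,G} ∩→ {G}; cost 0
[col 0] DEJXZ: children D:{G}, EJXZ:{G} ∩→ {G}; cost 0
[col 0] DEIJXZ: children DEJXZ:{G}, I:{C} ∪→ {C,G}; cost 1
[col 1] XZ: children X:{C}, Z:{C} ∩→ {C}; cost 0
[col 1] JXZ: children J:{G}, XZ:{C} ∪→ {C,G}; cost 1
[col 1] EJXZ: children E:{G}, JXZ:{C,G} ∩→ {G}; cost 0
[col 1] DEJXZ: children D:{G}, EJXZ:{G} ∩→ {G}; cost 0
[col 1] DEIJXZ: children DEJXZ:{G}, I:{A} ∪→ {A,G}; cost 1
[col 2] XZ: children X:{G}, Z:{G} ∩→ {G}; cost 0
[col 2] JXZ: children J:{G}, XZ:{G} ∩→ {G}; cost 0
[col 2] EJXZ: children E:{A}, JXZ:{G} ∪→ {A,G}; cost 1
[col 2] DEJXZ: children D:{G}, EJXZ:{A,G} ∩→ {G}; cost 0
[col 2] DEIJXZ: children DEJXZ:{G}, I:{C} ∪→ {C,G}; cost 1
[col 3] XZ: children X:{G}, Z:{A} ∪→ {A,G}; cost 1
[col 3] JXZ: children J:{C}, XZ:{A,G} ∪→ {A,C,G}; cost 1
[col 3] EJXZ: children E:{G}, JXZ:{A,C,G} ∩→ {G}; cost 0
[col 3] DEJXZ: children D:{C}, EJXZ:{G} ∪→ {C,G}; cost 1
[col 3] DEIJXZ: children DEJXZ:{C,G}, I:{T} ∪→ {C,G,T}; cost 1
per-site changes: [3, 2, 2, 4]; total = 11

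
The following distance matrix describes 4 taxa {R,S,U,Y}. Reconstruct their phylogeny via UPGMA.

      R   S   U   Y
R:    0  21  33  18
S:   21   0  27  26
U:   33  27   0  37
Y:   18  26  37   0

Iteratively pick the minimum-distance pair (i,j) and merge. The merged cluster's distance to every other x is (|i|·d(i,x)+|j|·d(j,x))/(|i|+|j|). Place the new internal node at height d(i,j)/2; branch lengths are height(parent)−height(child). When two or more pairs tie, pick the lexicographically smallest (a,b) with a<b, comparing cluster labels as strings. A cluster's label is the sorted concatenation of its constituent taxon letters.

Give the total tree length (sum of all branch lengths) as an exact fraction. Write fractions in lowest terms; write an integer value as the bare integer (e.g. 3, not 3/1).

step 1: merge (R,Y) at d=18; branch lengths R→9, Y→9; new cluster RY
  updated: d(RY,S)=47/2, d(RY,U)=35
step 2: merge (RY,S) at d=47/2; branch lengths RY→11/4, S→47/4; new cluster RSY
  updated: d(RSY,U)=97/3
step 3: merge (RSY,U) at d=97/3; branch lengths RSY→53/12, U→97/6; new cluster RSUY
final tree: (((R:9,Y:9):11/4,S:47/4):53/12,U:97/6)
total length: 637/12

637/12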